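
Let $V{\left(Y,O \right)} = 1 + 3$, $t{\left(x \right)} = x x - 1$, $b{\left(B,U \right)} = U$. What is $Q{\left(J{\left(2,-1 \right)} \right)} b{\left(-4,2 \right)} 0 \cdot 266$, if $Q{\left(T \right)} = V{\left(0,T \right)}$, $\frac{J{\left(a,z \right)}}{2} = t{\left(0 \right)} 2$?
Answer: $0$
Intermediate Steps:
$t{\left(x \right)} = -1 + x^{2}$ ($t{\left(x \right)} = x^{2} - 1 = -1 + x^{2}$)
$V{\left(Y,O \right)} = 4$
$J{\left(a,z \right)} = -4$ ($J{\left(a,z \right)} = 2 \left(-1 + 0^{2}\right) 2 = 2 \left(-1 + 0\right) 2 = 2 \left(\left(-1\right) 2\right) = 2 \left(-2\right) = -4$)
$Q{\left(T \right)} = 4$
$Q{\left(J{\left(2,-1 \right)} \right)} b{\left(-4,2 \right)} 0 \cdot 266 = 4 \cdot 2 \cdot 0 \cdot 266 = 8 \cdot 0 \cdot 266 = 0 \cdot 266 = 0$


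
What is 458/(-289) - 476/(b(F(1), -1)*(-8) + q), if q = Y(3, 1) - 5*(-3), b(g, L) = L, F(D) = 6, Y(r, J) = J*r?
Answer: -74736/3757 ≈ -19.892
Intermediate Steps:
q = 18 (q = 1*3 - 5*(-3) = 3 + 15 = 18)
458/(-289) - 476/(b(F(1), -1)*(-8) + q) = 458/(-289) - 476/(-1*(-8) + 18) = 458*(-1/289) - 476/(8 + 18) = -458/289 - 476/26 = -458/289 - 476*1/26 = -458/289 - 238/13 = -74736/3757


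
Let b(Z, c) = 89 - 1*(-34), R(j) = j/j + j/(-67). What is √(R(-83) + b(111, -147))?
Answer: √562197/67 ≈ 11.191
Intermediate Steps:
R(j) = 1 - j/67 (R(j) = 1 + j*(-1/67) = 1 - j/67)
b(Z, c) = 123 (b(Z, c) = 89 + 34 = 123)
√(R(-83) + b(111, -147)) = √((1 - 1/67*(-83)) + 123) = √((1 + 83/67) + 123) = √(150/67 + 123) = √(8391/67) = √562197/67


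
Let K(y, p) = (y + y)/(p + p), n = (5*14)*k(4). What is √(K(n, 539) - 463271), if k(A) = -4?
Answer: I*√2746736839/77 ≈ 680.64*I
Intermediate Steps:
n = -280 (n = (5*14)*(-4) = 70*(-4) = -280)
K(y, p) = y/p (K(y, p) = (2*y)/((2*p)) = (2*y)*(1/(2*p)) = y/p)
√(K(n, 539) - 463271) = √(-280/539 - 463271) = √(-280*1/539 - 463271) = √(-40/77 - 463271) = √(-35671907/77) = I*√2746736839/77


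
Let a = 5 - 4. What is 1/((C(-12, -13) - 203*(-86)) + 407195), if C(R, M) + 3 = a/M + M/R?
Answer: 156/66245557 ≈ 2.3549e-6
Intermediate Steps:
a = 1
C(R, M) = -3 + 1/M + M/R (C(R, M) = -3 + (1/M + M/R) = -3 + 1/M + M/R)
1/((C(-12, -13) - 203*(-86)) + 407195) = 1/(((-3 + 1/(-13) - 13/(-12)) - 203*(-86)) + 407195) = 1/(((-3 - 1/13 - 13*(-1/12)) + 17458) + 407195) = 1/(((-3 - 1/13 + 13/12) + 17458) + 407195) = 1/((-311/156 + 17458) + 407195) = 1/(2723137/156 + 407195) = 1/(66245557/156) = 156/66245557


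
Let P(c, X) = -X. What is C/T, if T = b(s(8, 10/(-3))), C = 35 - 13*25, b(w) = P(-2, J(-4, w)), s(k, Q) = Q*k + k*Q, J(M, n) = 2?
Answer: 145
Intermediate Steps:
s(k, Q) = 2*Q*k (s(k, Q) = Q*k + Q*k = 2*Q*k)
b(w) = -2 (b(w) = -1*2 = -2)
C = -290 (C = 35 - 325 = -290)
T = -2
C/T = -290/(-2) = -290*(-½) = 145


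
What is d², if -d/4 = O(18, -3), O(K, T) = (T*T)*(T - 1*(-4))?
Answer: 1296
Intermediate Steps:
O(K, T) = T²*(4 + T) (O(K, T) = T²*(T + 4) = T²*(4 + T))
d = -36 (d = -4*(-3)²*(4 - 3) = -36 ≈ -36.000)
d² = (-36)² = 1296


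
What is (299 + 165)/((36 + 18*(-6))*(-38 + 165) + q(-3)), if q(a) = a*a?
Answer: -16/315 ≈ -0.050794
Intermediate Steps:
q(a) = a**2
(299 + 165)/((36 + 18*(-6))*(-38 + 165) + q(-3)) = (299 + 165)/((36 + 18*(-6))*(-38 + 165) + (-3)**2) = 464/((36 - 108)*127 + 9) = 464/(-72*127 + 9) = 464/(-9144 + 9) = 464/(-9135) = 464*(-1/9135) = -16/315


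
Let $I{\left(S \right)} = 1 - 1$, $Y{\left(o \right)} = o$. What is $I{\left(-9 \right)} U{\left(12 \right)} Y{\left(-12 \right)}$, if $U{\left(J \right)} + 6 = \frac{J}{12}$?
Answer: $0$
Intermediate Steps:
$I{\left(S \right)} = 0$ ($I{\left(S \right)} = 1 - 1 = 0$)
$U{\left(J \right)} = -6 + \frac{J}{12}$
$I{\left(-9 \right)} U{\left(12 \right)} Y{\left(-12 \right)} = 0 \left(-6 + \frac{1}{12} \cdot 12\right) \left(-12\right) = 0 \left(-6 + 1\right) \left(-12\right) = 0 \left(-5\right) \left(-12\right) = 0 \left(-12\right) = 0$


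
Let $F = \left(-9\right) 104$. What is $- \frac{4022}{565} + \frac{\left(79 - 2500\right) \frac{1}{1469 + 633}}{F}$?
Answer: $- \frac{879089391}{123513520} \approx -7.1174$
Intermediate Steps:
$F = -936$
$- \frac{4022}{565} + \frac{\left(79 - 2500\right) \frac{1}{1469 + 633}}{F} = - \frac{4022}{565} + \frac{\left(79 - 2500\right) \frac{1}{1469 + 633}}{-936} = \left(-4022\right) \frac{1}{565} + - \frac{2421}{2102} \left(- \frac{1}{936}\right) = - \frac{4022}{565} + \left(-2421\right) \frac{1}{2102} \left(- \frac{1}{936}\right) = - \frac{4022}{565} - - \frac{269}{218608} = - \frac{4022}{565} + \frac{269}{218608} = - \frac{879089391}{123513520}$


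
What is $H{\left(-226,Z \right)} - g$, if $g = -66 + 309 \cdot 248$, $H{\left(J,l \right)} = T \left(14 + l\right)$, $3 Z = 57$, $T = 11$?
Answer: $-76203$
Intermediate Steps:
$Z = 19$ ($Z = \frac{1}{3} \cdot 57 = 19$)
$H{\left(J,l \right)} = 154 + 11 l$ ($H{\left(J,l \right)} = 11 \left(14 + l\right) = 154 + 11 l$)
$g = 76566$ ($g = -66 + 76632 = 76566$)
$H{\left(-226,Z \right)} - g = \left(154 + 11 \cdot 19\right) - 76566 = \left(154 + 209\right) - 76566 = 363 - 76566 = -76203$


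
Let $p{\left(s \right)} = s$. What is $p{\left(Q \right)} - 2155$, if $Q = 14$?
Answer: $-2141$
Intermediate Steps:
$p{\left(Q \right)} - 2155 = 14 - 2155 = -2141$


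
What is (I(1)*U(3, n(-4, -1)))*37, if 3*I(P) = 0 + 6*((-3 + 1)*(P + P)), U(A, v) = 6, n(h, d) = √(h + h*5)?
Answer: -1776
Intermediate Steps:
n(h, d) = √6*√h (n(h, d) = √(h + 5*h) = √(6*h) = √6*√h)
I(P) = -8*P (I(P) = (0 + 6*((-3 + 1)*(P + P)))/3 = (0 + 6*(-4*P))/3 = (0 - 24*P)/3 = (-24*P)/3 = -8*P)
(I(1)*U(3, n(-4, -1)))*37 = (-8*1*6)*37 = -8*6*37 = -48*37 = -1776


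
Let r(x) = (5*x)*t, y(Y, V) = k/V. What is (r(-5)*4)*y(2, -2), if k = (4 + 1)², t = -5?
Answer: -6250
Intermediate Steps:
k = 25 (k = 5² = 25)
y(Y, V) = 25/V
r(x) = -25*x (r(x) = (5*x)*(-5) = -25*x)
(r(-5)*4)*y(2, -2) = (-25*(-5)*4)*(25/(-2)) = (125*4)*(25*(-½)) = 500*(-25/2) = -6250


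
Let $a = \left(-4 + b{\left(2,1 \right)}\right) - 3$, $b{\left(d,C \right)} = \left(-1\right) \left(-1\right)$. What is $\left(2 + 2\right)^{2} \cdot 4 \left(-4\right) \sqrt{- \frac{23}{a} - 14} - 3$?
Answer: $-3 - \frac{128 i \sqrt{366}}{3} \approx -3.0 - 816.26 i$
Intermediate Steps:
$b{\left(d,C \right)} = 1$
$a = -6$ ($a = \left(-4 + 1\right) - 3 = -3 - 3 = -6$)
$\left(2 + 2\right)^{2} \cdot 4 \left(-4\right) \sqrt{- \frac{23}{a} - 14} - 3 = \left(2 + 2\right)^{2} \cdot 4 \left(-4\right) \sqrt{- \frac{23}{-6} - 14} - 3 = 4^{2} \cdot 4 \left(-4\right) \sqrt{\left(-23\right) \left(- \frac{1}{6}\right) - 14} - 3 = 16 \cdot 4 \left(-4\right) \sqrt{\frac{23}{6} - 14} - 3 = 64 \left(-4\right) \sqrt{- \frac{61}{6}} - 3 = - 256 \frac{i \sqrt{366}}{6} - 3 = - \frac{128 i \sqrt{366}}{3} - 3 = -3 - \frac{128 i \sqrt{366}}{3}$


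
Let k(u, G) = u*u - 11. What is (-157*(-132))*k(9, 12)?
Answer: 1450680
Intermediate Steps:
k(u, G) = -11 + u² (k(u, G) = u² - 11 = -11 + u²)
(-157*(-132))*k(9, 12) = (-157*(-132))*(-11 + 9²) = 20724*(-11 + 81) = 20724*70 = 1450680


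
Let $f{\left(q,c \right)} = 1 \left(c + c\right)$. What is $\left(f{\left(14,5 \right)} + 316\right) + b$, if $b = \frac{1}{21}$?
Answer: $\frac{6847}{21} \approx 326.05$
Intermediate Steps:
$b = \frac{1}{21} \approx 0.047619$
$f{\left(q,c \right)} = 2 c$ ($f{\left(q,c \right)} = 1 \cdot 2 c = 2 c$)
$\left(f{\left(14,5 \right)} + 316\right) + b = \left(2 \cdot 5 + 316\right) + \frac{1}{21} = \left(10 + 316\right) + \frac{1}{21} = 326 + \frac{1}{21} = \frac{6847}{21}$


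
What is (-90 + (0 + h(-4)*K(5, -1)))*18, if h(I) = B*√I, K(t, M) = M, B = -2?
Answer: -1620 + 72*I ≈ -1620.0 + 72.0*I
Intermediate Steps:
h(I) = -2*√I
(-90 + (0 + h(-4)*K(5, -1)))*18 = (-90 + (0 - 4*I*(-1)))*18 = (-90 + (0 + 4*I))*18 = (-90 + 4*I)*18 = -1620 + 72*I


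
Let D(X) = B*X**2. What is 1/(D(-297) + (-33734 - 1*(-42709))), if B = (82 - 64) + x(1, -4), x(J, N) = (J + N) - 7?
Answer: 1/714647 ≈ 1.3993e-6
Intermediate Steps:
x(J, N) = -7 + J + N
B = 8 (B = (82 - 64) + (-7 + 1 - 4) = 18 - 10 = 8)
D(X) = 8*X**2
1/(D(-297) + (-33734 - 1*(-42709))) = 1/(8*(-297)**2 + (-33734 - 1*(-42709))) = 1/(8*88209 + (-33734 + 42709)) = 1/(705672 + 8975) = 1/714647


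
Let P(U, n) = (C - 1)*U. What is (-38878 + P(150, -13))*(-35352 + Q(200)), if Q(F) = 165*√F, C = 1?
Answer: 1374415056 - 64148700*√2 ≈ 1.2837e+9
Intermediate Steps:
P(U, n) = 0 (P(U, n) = (1 - 1)*U = 0*U = 0)
(-38878 + P(150, -13))*(-35352 + Q(200)) = (-38878 + 0)*(-35352 + 165*√200) = -38878*(-35352 + 165*(10*√2)) = -38878*(-35352 + 1650*√2) = 1374415056 - 64148700*√2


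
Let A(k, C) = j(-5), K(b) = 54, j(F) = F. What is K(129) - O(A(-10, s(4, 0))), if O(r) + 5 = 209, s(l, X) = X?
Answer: -150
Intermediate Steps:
A(k, C) = -5
O(r) = 204 (O(r) = -5 + 209 = 204)
K(129) - O(A(-10, s(4, 0))) = 54 - 1*204 = 54 - 204 = -150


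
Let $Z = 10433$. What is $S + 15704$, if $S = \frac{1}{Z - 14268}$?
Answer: $\frac{60224839}{3835} \approx 15704.0$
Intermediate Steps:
$S = - \frac{1}{3835}$ ($S = \frac{1}{10433 - 14268} = \frac{1}{-3835} = - \frac{1}{3835} \approx -0.00026076$)
$S + 15704 = - \frac{1}{3835} + 15704 = \frac{60224839}{3835}$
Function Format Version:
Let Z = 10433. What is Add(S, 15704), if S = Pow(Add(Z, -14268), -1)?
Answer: Rational(60224839, 3835) ≈ 15704.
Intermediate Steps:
S = Rational(-1, 3835) (S = Pow(Add(10433, -14268), -1) = Pow(-3835, -1) = Rational(-1, 3835) ≈ -0.00026076)
Add(S, 15704) = Add(Rational(-1, 3835), 15704) = Rational(60224839, 3835)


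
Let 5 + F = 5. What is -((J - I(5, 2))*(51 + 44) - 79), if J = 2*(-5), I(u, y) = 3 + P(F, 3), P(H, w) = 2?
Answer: 1504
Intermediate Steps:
F = 0 (F = -5 + 5 = 0)
I(u, y) = 5 (I(u, y) = 3 + 2 = 5)
J = -10
-((J - I(5, 2))*(51 + 44) - 79) = -((-10 - 1*5)*(51 + 44) - 79) = -((-10 - 5)*95 - 79) = -(-15*95 - 79) = -(-1425 - 79) = -1*(-1504) = 1504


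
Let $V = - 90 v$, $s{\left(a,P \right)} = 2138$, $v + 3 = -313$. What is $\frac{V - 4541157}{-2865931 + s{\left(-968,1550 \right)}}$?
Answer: $\frac{4512717}{2863793} \approx 1.5758$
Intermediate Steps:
$v = -316$ ($v = -3 - 313 = -316$)
$V = 28440$ ($V = \left(-90\right) \left(-316\right) = 28440$)
$\frac{V - 4541157}{-2865931 + s{\left(-968,1550 \right)}} = \frac{28440 - 4541157}{-2865931 + 2138} = - \frac{4512717}{-2863793} = \left(-4512717\right) \left(- \frac{1}{2863793}\right) = \frac{4512717}{2863793}$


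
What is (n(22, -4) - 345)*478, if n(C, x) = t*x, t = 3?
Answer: -170646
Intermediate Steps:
n(C, x) = 3*x
(n(22, -4) - 345)*478 = (3*(-4) - 345)*478 = (-12 - 345)*478 = -357*478 = -170646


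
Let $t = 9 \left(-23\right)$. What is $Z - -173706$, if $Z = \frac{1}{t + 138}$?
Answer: $\frac{11985713}{69} \approx 1.7371 \cdot 10^{5}$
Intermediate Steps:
$t = -207$
$Z = - \frac{1}{69}$ ($Z = \frac{1}{-207 + 138} = \frac{1}{-69} = - \frac{1}{69} \approx -0.014493$)
$Z - -173706 = - \frac{1}{69} - -173706 = - \frac{1}{69} + 173706 = \frac{11985713}{69}$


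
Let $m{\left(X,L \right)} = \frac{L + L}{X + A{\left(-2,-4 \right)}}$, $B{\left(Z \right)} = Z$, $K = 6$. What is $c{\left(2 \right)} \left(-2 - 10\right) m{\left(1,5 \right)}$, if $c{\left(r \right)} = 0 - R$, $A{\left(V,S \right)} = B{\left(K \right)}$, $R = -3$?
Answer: $- \frac{360}{7} \approx -51.429$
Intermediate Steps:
$A{\left(V,S \right)} = 6$
$c{\left(r \right)} = 3$ ($c{\left(r \right)} = 0 - -3 = 0 + 3 = 3$)
$m{\left(X,L \right)} = \frac{2 L}{6 + X}$ ($m{\left(X,L \right)} = \frac{L + L}{X + 6} = \frac{2 L}{6 + X}$)
$c{\left(2 \right)} \left(-2 - 10\right) m{\left(1,5 \right)} = 3 \left(-2 - 10\right) 2 \cdot 5 \frac{1}{6 + 1} = 3 \left(-12\right) 2 \cdot 5 \cdot \frac{1}{7} = - 36 \cdot 2 \cdot 5 \cdot \frac{1}{7} = \left(-36\right) \frac{10}{7} = - \frac{360}{7}$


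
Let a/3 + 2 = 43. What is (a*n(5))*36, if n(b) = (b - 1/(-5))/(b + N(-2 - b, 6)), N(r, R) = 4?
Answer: 12792/5 ≈ 2558.4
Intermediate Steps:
a = 123 (a = -6 + 3*43 = -6 + 129 = 123)
n(b) = (⅕ + b)/(4 + b) (n(b) = (b - 1/(-5))/(b + 4) = (b - 1*(-⅕))/(4 + b) = (b + ⅕)/(4 + b) = (⅕ + b)/(4 + b))
(a*n(5))*36 = (123*((⅕ + 5)/(4 + 5)))*36 = (123*((26/5)/9))*36 = (123*((⅑)*(26/5)))*36 = (123*(26/45))*36 = (1066/15)*36 = 12792/5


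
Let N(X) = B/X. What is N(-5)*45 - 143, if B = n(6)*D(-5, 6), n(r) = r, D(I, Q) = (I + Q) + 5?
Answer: -467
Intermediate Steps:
D(I, Q) = 5 + I + Q
B = 36 (B = 6*(5 - 5 + 6) = 6*6 = 36)
N(X) = 36/X
N(-5)*45 - 143 = (36/(-5))*45 - 143 = (36*(-⅕))*45 - 143 = -36/5*45 - 143 = -324 - 143 = -467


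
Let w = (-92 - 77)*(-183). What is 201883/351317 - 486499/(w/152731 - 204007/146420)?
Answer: 3822164074322235268751/9355523149910309 ≈ 4.0855e+5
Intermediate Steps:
w = 30927 (w = -169*(-183) = 30927)
201883/351317 - 486499/(w/152731 - 204007/146420) = 201883/351317 - 486499/(30927/152731 - 204007/146420) = 201883/351317 - 486499/(-26629861777/22362873020) = 201883/351317 - 486499*(-22362873020/26629861777) = 201883/351317 + 10879515361356980/26629861777 = 3822164074322235268751/9355523149910309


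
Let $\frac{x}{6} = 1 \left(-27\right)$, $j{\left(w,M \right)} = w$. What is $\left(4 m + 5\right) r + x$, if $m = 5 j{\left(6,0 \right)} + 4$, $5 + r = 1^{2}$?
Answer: $-726$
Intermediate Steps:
$r = -4$ ($r = -5 + 1^{2} = -5 + 1 = -4$)
$m = 34$ ($m = 5 \cdot 6 + 4 = 30 + 4 = 34$)
$x = -162$ ($x = 6 \cdot 1 \left(-27\right) = 6 \left(-27\right) = -162$)
$\left(4 m + 5\right) r + x = \left(4 \cdot 34 + 5\right) \left(-4\right) - 162 = \left(136 + 5\right) \left(-4\right) - 162 = 141 \left(-4\right) - 162 = -564 - 162 = -726$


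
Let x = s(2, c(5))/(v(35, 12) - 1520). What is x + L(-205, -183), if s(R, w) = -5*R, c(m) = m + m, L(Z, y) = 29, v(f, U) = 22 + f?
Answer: 42437/1463 ≈ 29.007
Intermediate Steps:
c(m) = 2*m
x = 10/1463 (x = (-5*2)/((22 + 35) - 1520) = -10/(57 - 1520) = -10/(-1463) = -1/1463*(-10) = 10/1463 ≈ 0.0068353)
x + L(-205, -183) = 10/1463 + 29 = 42437/1463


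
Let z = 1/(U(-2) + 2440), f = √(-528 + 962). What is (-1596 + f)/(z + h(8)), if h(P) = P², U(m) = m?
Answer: -1297016/52011 + 2438*√434/156033 ≈ -24.612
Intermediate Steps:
f = √434 ≈ 20.833
z = 1/2438 (z = 1/(-2 + 2440) = 1/2438 ≈ 0.00041017)
(-1596 + f)/(z + h(8)) = (-1596 + √434)/(1/2438 + 8²) = (-1596 + √434)/(1/2438 + 64) = (-1596 + √434)/(156033/2438) = (-1596 + √434)*(2438/156033) = -1297016/52011 + 2438*√434/156033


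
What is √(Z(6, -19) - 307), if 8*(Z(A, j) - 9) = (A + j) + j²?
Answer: I*√1018/2 ≈ 15.953*I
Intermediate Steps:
Z(A, j) = 9 + A/8 + j/8 + j²/8 (Z(A, j) = 9 + ((A + j) + j²)/8 = 9 + (A + j + j²)/8 = 9 + (A/8 + j/8 + j²/8) = 9 + A/8 + j/8 + j²/8)
√(Z(6, -19) - 307) = √((9 + (⅛)*6 + (⅛)*(-19) + (⅛)*(-19)²) - 307) = √((9 + ¾ - 19/8 + (⅛)*361) - 307) = √((9 + ¾ - 19/8 + 361/8) - 307) = √(105/2 - 307) = √(-509/2) = I*√1018/2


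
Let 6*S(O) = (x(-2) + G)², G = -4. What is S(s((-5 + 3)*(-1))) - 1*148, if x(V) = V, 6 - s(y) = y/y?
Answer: -142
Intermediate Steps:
s(y) = 5 (s(y) = 6 - y/y = 6 - 1*1 = 6 - 1 = 5)
S(O) = 6 (S(O) = (-2 - 4)²/6 = (⅙)*(-6)² = (⅙)*36 = 6)
S(s((-5 + 3)*(-1))) - 1*148 = 6 - 1*148 = 6 - 148 = -142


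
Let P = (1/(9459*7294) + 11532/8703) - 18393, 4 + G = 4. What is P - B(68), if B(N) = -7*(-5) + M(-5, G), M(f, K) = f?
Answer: -1229041572498011/66717145782 ≈ -18422.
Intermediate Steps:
G = 0 (G = -4 + 4 = 0)
B(N) = 30 (B(N) = -7*(-5) - 5 = 35 - 5 = 30)
P = -1227040058124551/66717145782 (P = ((1/9459)*(1/7294) + 11532*(1/8703)) - 18393 = (1/68993946 + 3844/2901) - 18393 = 88404243775/66717145782 - 18393 = -1227040058124551/66717145782 ≈ -18392.)
P - B(68) = -1227040058124551/66717145782 - 1*30 = -1227040058124551/66717145782 - 30 = -1229041572498011/66717145782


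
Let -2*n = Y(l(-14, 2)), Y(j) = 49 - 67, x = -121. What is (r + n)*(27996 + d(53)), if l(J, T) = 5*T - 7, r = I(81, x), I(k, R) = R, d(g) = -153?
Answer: -3118416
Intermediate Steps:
r = -121
l(J, T) = -7 + 5*T
Y(j) = -18
n = 9 (n = -1/2*(-18) = 9)
(r + n)*(27996 + d(53)) = (-121 + 9)*(27996 - 153) = -112*27843 = -3118416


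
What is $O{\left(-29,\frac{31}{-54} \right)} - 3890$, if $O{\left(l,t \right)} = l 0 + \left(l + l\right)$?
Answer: $-3948$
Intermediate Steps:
$O{\left(l,t \right)} = 2 l$ ($O{\left(l,t \right)} = 0 + 2 l = 2 l$)
$O{\left(-29,\frac{31}{-54} \right)} - 3890 = 2 \left(-29\right) - 3890 = -58 - 3890 = -3948$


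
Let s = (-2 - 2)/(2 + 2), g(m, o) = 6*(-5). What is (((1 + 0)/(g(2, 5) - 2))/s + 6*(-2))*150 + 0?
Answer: -28725/16 ≈ -1795.3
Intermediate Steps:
g(m, o) = -30
s = -1 (s = -4/4 = -4*¼ = -1)
(((1 + 0)/(g(2, 5) - 2))/s + 6*(-2))*150 + 0 = (((1 + 0)/(-30 - 2))/(-1) + 6*(-2))*150 + 0 = ((1/(-32))*(-1) - 12)*150 + 0 = ((1*(-1/32))*(-1) - 12)*150 + 0 = (-1/32*(-1) - 12)*150 + 0 = (1/32 - 12)*150 + 0 = -383/32*150 + 0 = -28725/16 + 0 = -28725/16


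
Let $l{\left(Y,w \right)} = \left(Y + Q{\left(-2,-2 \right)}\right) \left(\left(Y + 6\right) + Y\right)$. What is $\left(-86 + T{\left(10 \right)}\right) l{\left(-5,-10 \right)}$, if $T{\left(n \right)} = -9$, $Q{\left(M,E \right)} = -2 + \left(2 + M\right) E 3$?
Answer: $-2660$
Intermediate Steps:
$Q{\left(M,E \right)} = -2 + 3 E \left(2 + M\right)$ ($Q{\left(M,E \right)} = -2 + E \left(2 + M\right) 3 = -2 + 3 E \left(2 + M\right)$)
$l{\left(Y,w \right)} = \left(-2 + Y\right) \left(6 + 2 Y\right)$ ($l{\left(Y,w \right)} = \left(Y + \left(-2 + 6 \left(-2\right) + 3 \left(-2\right) \left(-2\right)\right)\right) \left(\left(Y + 6\right) + Y\right) = \left(Y - 2\right) \left(\left(6 + Y\right) + Y\right) = \left(Y - 2\right) \left(6 + 2 Y\right) = \left(-2 + Y\right) \left(6 + 2 Y\right)$)
$\left(-86 + T{\left(10 \right)}\right) l{\left(-5,-10 \right)} = \left(-86 - 9\right) \left(-12 + 2 \left(-5\right) + 2 \left(-5\right)^{2}\right) = - 95 \left(-12 - 10 + 2 \cdot 25\right) = - 95 \left(-12 - 10 + 50\right) = \left(-95\right) 28 = -2660$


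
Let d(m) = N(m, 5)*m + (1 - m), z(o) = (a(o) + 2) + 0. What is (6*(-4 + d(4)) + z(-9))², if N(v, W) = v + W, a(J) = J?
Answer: 27889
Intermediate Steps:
z(o) = 2 + o (z(o) = (o + 2) + 0 = (2 + o) + 0 = 2 + o)
N(v, W) = W + v
d(m) = 1 - m + m*(5 + m) (d(m) = (5 + m)*m + (1 - m) = m*(5 + m) + (1 - m) = 1 - m + m*(5 + m))
(6*(-4 + d(4)) + z(-9))² = (6*(-4 + (1 - 1*4 + 4*(5 + 4))) + (2 - 9))² = (6*(-4 + (1 - 4 + 4*9)) - 7)² = (6*(-4 + (1 - 4 + 36)) - 7)² = (6*(-4 + 33) - 7)² = (6*29 - 7)² = (174 - 7)² = 167² = 27889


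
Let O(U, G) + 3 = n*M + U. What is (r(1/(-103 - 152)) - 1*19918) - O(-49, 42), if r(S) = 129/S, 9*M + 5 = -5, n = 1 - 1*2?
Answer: -474859/9 ≈ -52762.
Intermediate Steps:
n = -1 (n = 1 - 2 = -1)
M = -10/9 (M = -5/9 + (⅑)*(-5) = -5/9 - 5/9 = -10/9 ≈ -1.1111)
O(U, G) = -17/9 + U (O(U, G) = -3 + (-1*(-10/9) + U) = -3 + (10/9 + U) = -17/9 + U)
(r(1/(-103 - 152)) - 1*19918) - O(-49, 42) = (129/(1/(-103 - 152)) - 1*19918) - (-17/9 - 49) = (129/(1/(-255)) - 19918) - 1*(-458/9) = (129/(-1/255) - 19918) + 458/9 = (129*(-255) - 19918) + 458/9 = (-32895 - 19918) + 458/9 = -52813 + 458/9 = -474859/9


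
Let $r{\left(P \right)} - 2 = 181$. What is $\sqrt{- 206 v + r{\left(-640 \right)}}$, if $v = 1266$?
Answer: $3 i \sqrt{28957} \approx 510.5 i$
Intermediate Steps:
$r{\left(P \right)} = 183$ ($r{\left(P \right)} = 2 + 181 = 183$)
$\sqrt{- 206 v + r{\left(-640 \right)}} = \sqrt{\left(-206\right) 1266 + 183} = \sqrt{-260796 + 183} = \sqrt{-260613} = 3 i \sqrt{28957}$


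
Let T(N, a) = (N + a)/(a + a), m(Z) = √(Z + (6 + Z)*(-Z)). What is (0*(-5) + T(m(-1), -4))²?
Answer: 1/16 ≈ 0.062500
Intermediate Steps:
m(Z) = √(Z - Z*(6 + Z))
T(N, a) = (N + a)/(2*a) (T(N, a) = (N + a)/((2*a)) = (N + a)*(1/(2*a)) = (N + a)/(2*a))
(0*(-5) + T(m(-1), -4))² = (0*(-5) + (½)*(√(-1*(-1)*(5 - 1)) - 4)/(-4))² = (0 + (½)*(-¼)*(√(-1*(-1)*4) - 4))² = (0 + (½)*(-¼)*(√4 - 4))² = (0 + (½)*(-¼)*(2 - 4))² = (0 + (½)*(-¼)*(-2))² = (0 + ¼)² = (¼)² = 1/16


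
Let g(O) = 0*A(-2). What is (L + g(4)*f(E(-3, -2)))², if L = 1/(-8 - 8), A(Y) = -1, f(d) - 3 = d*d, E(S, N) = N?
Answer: 1/256 ≈ 0.0039063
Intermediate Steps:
f(d) = 3 + d² (f(d) = 3 + d*d = 3 + d²)
g(O) = 0 (g(O) = 0*(-1) = 0)
L = -1/16 (L = 1/(-16) = -1/16 ≈ -0.062500)
(L + g(4)*f(E(-3, -2)))² = (-1/16 + 0*(3 + (-2)²))² = (-1/16 + 0*(3 + 4))² = (-1/16 + 0*7)² = (-1/16 + 0)² = (-1/16)² = 1/256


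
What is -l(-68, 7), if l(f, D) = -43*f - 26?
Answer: -2898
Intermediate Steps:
l(f, D) = -26 - 43*f
-l(-68, 7) = -(-26 - 43*(-68)) = -(-26 + 2924) = -1*2898 = -2898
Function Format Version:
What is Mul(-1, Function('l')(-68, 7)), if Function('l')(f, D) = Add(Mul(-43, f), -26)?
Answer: -2898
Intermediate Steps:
Function('l')(f, D) = Add(-26, Mul(-43, f))
Mul(-1, Function('l')(-68, 7)) = Mul(-1, Add(-26, Mul(-43, -68))) = Mul(-1, Add(-26, 2924)) = Mul(-1, 2898) = -2898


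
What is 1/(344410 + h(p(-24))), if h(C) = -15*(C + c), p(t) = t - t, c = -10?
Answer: 1/344560 ≈ 2.9023e-6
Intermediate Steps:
p(t) = 0
h(C) = 150 - 15*C (h(C) = -15*(C - 10) = -15*(-10 + C) = 150 - 15*C)
1/(344410 + h(p(-24))) = 1/(344410 + (150 - 15*0)) = 1/(344410 + (150 + 0)) = 1/(344410 + 150) = 1/344560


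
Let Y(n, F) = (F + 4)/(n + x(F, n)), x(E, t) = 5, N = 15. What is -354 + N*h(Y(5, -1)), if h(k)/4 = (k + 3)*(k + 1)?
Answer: -483/5 ≈ -96.600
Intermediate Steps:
Y(n, F) = (4 + F)/(5 + n) (Y(n, F) = (F + 4)/(n + 5) = (4 + F)/(5 + n))
h(k) = 4*(1 + k)*(3 + k) (h(k) = 4*((k + 3)*(k + 1)) = 4*((3 + k)*(1 + k)) = 4*((1 + k)*(3 + k)) = 4*(1 + k)*(3 + k))
-354 + N*h(Y(5, -1)) = -354 + 15*(12 + 4*((4 - 1)/(5 + 5))² + 16*((4 - 1)/(5 + 5))) = -354 + 15*(12 + 4*(3/10)² + 16*(3/10)) = -354 + 15*(12 + 4*(9/100) + 24/5) = -354 + 15*(12 + 9/25 + 24/5) = -354 + 15*(429/25) = -354 + 1287/5 = -483/5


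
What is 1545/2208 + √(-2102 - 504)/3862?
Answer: 515/736 + I*√2606/3862 ≈ 0.69973 + 0.013218*I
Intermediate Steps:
1545/2208 + √(-2102 - 504)/3862 = 1545*(1/2208) + √(-2606)*(1/3862) = 515/736 + (I*√2606)*(1/3862) = 515/736 + I*√2606/3862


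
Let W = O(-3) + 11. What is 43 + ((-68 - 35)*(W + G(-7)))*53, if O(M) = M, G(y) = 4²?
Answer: -130973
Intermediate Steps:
G(y) = 16
W = 8 (W = -3 + 11 = 8)
43 + ((-68 - 35)*(W + G(-7)))*53 = 43 + ((-68 - 35)*(8 + 16))*53 = 43 - 103*24*53 = 43 - 2472*53 = 43 - 131016 = -130973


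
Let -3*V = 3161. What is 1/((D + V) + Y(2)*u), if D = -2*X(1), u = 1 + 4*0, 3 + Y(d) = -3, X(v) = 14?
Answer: -3/3263 ≈ -0.00091940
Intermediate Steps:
Y(d) = -6 (Y(d) = -3 - 3 = -6)
u = 1 (u = 1 + 0 = 1)
V = -3161/3 (V = -1/3*3161 = -3161/3 ≈ -1053.7)
D = -28 (D = -2*14 = -28)
1/((D + V) + Y(2)*u) = 1/((-28 - 3161/3) - 6*1) = 1/(-3245/3 - 6) = 1/(-3263/3) = -3/3263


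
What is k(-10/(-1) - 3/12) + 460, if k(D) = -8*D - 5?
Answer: 377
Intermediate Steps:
k(D) = -5 - 8*D
k(-10/(-1) - 3/12) + 460 = (-5 - 8*(-10/(-1) - 3/12)) + 460 = (-5 - 8*(-10*(-1) - 3*1/12)) + 460 = (-5 - 8*(10 - ¼)) + 460 = (-5 - 8*39/4) + 460 = (-5 - 78) + 460 = -83 + 460 = 377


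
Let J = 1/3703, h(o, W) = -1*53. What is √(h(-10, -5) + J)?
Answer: I*√1373806/161 ≈ 7.2801*I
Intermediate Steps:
h(o, W) = -53
J = 1/3703 ≈ 0.00027005
√(h(-10, -5) + J) = √(-53 + 1/3703) = √(-196258/3703) = I*√1373806/161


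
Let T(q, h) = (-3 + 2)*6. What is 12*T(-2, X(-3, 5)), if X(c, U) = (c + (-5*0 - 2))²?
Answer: -72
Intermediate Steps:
X(c, U) = (-2 + c)² (X(c, U) = (c + (0 - 2))² = (c - 2)² = (-2 + c)²)
T(q, h) = -6 (T(q, h) = -1*6 = -6)
12*T(-2, X(-3, 5)) = 12*(-6) = -72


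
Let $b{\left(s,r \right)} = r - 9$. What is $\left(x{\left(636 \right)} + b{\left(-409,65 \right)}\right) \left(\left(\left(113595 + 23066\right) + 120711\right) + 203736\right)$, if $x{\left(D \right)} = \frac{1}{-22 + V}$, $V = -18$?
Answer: $\frac{258105203}{10} \approx 2.5811 \cdot 10^{7}$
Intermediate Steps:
$b{\left(s,r \right)} = -9 + r$ ($b{\left(s,r \right)} = r - 9 = -9 + r$)
$x{\left(D \right)} = - \frac{1}{40}$ ($x{\left(D \right)} = \frac{1}{-22 - 18} = \frac{1}{-40} = - \frac{1}{40}$)
$\left(x{\left(636 \right)} + b{\left(-409,65 \right)}\right) \left(\left(\left(113595 + 23066\right) + 120711\right) + 203736\right) = \left(- \frac{1}{40} + \left(-9 + 65\right)\right) \left(\left(\left(113595 + 23066\right) + 120711\right) + 203736\right) = \left(- \frac{1}{40} + 56\right) \left(\left(136661 + 120711\right) + 203736\right) = \frac{2239 \left(257372 + 203736\right)}{40} = \frac{2239}{40} \cdot 461108 = \frac{258105203}{10}$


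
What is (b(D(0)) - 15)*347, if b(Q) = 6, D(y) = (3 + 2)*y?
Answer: -3123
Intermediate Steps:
D(y) = 5*y
(b(D(0)) - 15)*347 = (6 - 15)*347 = -9*347 = -3123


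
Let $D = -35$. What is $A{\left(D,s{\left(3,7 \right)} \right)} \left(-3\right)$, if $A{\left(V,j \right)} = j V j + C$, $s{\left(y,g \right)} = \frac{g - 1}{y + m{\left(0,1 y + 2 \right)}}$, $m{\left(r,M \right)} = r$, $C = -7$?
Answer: $441$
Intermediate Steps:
$s{\left(y,g \right)} = \frac{-1 + g}{y}$ ($s{\left(y,g \right)} = \frac{g - 1}{y + 0} = \frac{-1 + g}{y}$)
$A{\left(V,j \right)} = -7 + V j^{2}$ ($A{\left(V,j \right)} = j V j - 7 = V j j - 7 = V j^{2} - 7 = -7 + V j^{2}$)
$A{\left(D,s{\left(3,7 \right)} \right)} \left(-3\right) = \left(-7 - 35 \left(\frac{-1 + 7}{3}\right)^{2}\right) \left(-3\right) = \left(-7 - 35 \left(\frac{1}{3} \cdot 6\right)^{2}\right) \left(-3\right) = \left(-7 - 35 \cdot 2^{2}\right) \left(-3\right) = \left(-7 - 140\right) \left(-3\right) = \left(-147\right) \left(-3\right) = 441$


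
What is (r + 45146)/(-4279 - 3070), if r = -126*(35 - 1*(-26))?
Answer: -37460/7349 ≈ -5.0973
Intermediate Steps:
r = -7686 (r = -126*(35 + 26) = -126*61 = -7686)
(r + 45146)/(-4279 - 3070) = (-7686 + 45146)/(-4279 - 3070) = 37460/(-7349) = 37460*(-1/7349) = -37460/7349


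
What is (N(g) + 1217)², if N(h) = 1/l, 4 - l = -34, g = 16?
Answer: 2138785009/1444 ≈ 1.4812e+6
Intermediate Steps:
l = 38 (l = 4 - 1*(-34) = 4 + 34 = 38)
N(h) = 1/38
(N(g) + 1217)² = (1/38 + 1217)² = (46247/38)² = 2138785009/1444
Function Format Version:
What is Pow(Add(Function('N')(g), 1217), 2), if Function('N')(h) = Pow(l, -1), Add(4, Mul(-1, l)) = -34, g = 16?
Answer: Rational(2138785009, 1444) ≈ 1.4812e+6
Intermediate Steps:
l = 38 (l = Add(4, Mul(-1, -34)) = Add(4, 34) = 38)
Function('N')(h) = Rational(1, 38) (Function('N')(h) = Pow(38, -1) = Rational(1, 38))
Pow(Add(Function('N')(g), 1217), 2) = Pow(Add(Rational(1, 38), 1217), 2) = Pow(Rational(46247, 38), 2) = Rational(2138785009, 1444)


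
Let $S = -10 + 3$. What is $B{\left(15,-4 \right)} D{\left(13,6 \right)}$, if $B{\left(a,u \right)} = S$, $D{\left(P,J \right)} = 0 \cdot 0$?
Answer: $0$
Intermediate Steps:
$D{\left(P,J \right)} = 0$
$S = -7$
$B{\left(a,u \right)} = -7$
$B{\left(15,-4 \right)} D{\left(13,6 \right)} = \left(-7\right) 0 = 0$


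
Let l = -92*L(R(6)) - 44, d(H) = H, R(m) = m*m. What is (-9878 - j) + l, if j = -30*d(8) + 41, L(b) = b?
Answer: -13035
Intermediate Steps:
R(m) = m²
l = -3356 (l = -92*6² - 44 = -92*36 - 44 = -3312 - 44 = -3356)
j = -199 (j = -30*8 + 41 = -240 + 41 = -199)
(-9878 - j) + l = (-9878 - 1*(-199)) - 3356 = (-9878 + 199) - 3356 = -9679 - 3356 = -13035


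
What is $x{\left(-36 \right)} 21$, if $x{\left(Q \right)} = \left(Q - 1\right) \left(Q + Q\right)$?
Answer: $55944$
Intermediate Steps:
$x{\left(Q \right)} = 2 Q \left(-1 + Q\right)$ ($x{\left(Q \right)} = \left(-1 + Q\right) 2 Q = 2 Q \left(-1 + Q\right)$)
$x{\left(-36 \right)} 21 = 2 \left(-36\right) \left(-1 - 36\right) 21 = 2 \left(-36\right) \left(-37\right) 21 = 2664 \cdot 21 = 55944$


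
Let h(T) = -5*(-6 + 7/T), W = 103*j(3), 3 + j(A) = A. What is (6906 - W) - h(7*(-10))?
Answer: 13751/2 ≈ 6875.5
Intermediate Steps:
j(A) = -3 + A
W = 0 (W = 103*(-3 + 3) = 103*0 = 0)
h(T) = 30 - 35/T
(6906 - W) - h(7*(-10)) = (6906 - 1*0) - (30 - 35/(7*(-10))) = (6906 + 0) - (30 - 35/(-70)) = 6906 - (30 - 35*(-1/70)) = 6906 - (30 + 1/2) = 6906 - 1*61/2 = 6906 - 61/2 = 13751/2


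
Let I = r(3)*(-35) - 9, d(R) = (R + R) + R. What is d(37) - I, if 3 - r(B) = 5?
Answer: 50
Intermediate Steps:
r(B) = -2 (r(B) = 3 - 1*5 = 3 - 5 = -2)
d(R) = 3*R (d(R) = 2*R + R = 3*R)
I = 61 (I = -2*(-35) - 9 = 70 - 9 = 61)
d(37) - I = 3*37 - 1*61 = 111 - 61 = 50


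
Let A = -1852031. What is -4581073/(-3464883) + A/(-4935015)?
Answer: 189704148356/111759801165 ≈ 1.6974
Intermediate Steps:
-4581073/(-3464883) + A/(-4935015) = -4581073/(-3464883) - 1852031/(-4935015) = -4581073*(-1/3464883) - 1852031*(-1/4935015) = 4581073/3464883 + 108943/290295 = 189704148356/111759801165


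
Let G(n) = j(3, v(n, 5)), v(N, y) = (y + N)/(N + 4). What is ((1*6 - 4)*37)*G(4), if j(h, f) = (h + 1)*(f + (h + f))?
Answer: 1554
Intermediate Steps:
v(N, y) = (N + y)/(4 + N)
j(h, f) = (1 + h)*(h + 2*f) (j(h, f) = (1 + h)*(f + (f + h)) = (1 + h)*(h + 2*f))
G(n) = 12 + 8*(5 + n)/(4 + n) (G(n) = 3 + 3² + 2*((n + 5)/(4 + n)) + 2*((n + 5)/(4 + n))*3 = 3 + 9 + 2*((5 + n)/(4 + n)) + 2*((5 + n)/(4 + n))*3 = 3 + 9 + 2*(5 + n)/(4 + n) + 6*(5 + n)/(4 + n) = 12 + 8*(5 + n)/(4 + n))
((1*6 - 4)*37)*G(4) = ((1*6 - 4)*37)*(4*(22 + 5*4)/(4 + 4)) = ((6 - 4)*37)*(4*(22 + 20)/8) = (2*37)*(4*(⅛)*42) = 74*21 = 1554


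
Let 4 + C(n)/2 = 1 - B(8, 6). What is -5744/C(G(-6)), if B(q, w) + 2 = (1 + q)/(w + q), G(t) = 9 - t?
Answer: 40208/23 ≈ 1748.2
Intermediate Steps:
B(q, w) = -2 + (1 + q)/(q + w) (B(q, w) = -2 + (1 + q)/(w + q) = -2 + (1 + q)/(q + w))
C(n) = -23/7 (C(n) = -8 + 2*(1 - (1 - 1*8 - 2*6)/(8 + 6)) = -8 + 2*(1 - (1 - 8 - 12)/14) = -8 + 2*(1 - (-19)/14) = -8 + 2*(1 - 1*(-19/14)) = -8 + 2*(1 + 19/14) = -8 + 2*(33/14) = -8 + 33/7 = -23/7)
-5744/C(G(-6)) = -5744/(-23/7) = -5744*(-7/23) = 40208/23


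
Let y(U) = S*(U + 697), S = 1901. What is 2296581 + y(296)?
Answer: 4184274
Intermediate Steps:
y(U) = 1324997 + 1901*U (y(U) = 1901*(U + 697) = 1901*(697 + U) = 1324997 + 1901*U)
2296581 + y(296) = 2296581 + (1324997 + 1901*296) = 2296581 + (1324997 + 562696) = 2296581 + 1887693 = 4184274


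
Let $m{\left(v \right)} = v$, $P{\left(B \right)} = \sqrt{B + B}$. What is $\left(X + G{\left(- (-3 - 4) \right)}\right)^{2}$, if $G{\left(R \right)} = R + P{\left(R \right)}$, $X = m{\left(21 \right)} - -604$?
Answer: $\left(632 + \sqrt{14}\right)^{2} \approx 4.0417 \cdot 10^{5}$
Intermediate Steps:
$P{\left(B \right)} = \sqrt{2} \sqrt{B}$ ($P{\left(B \right)} = \sqrt{2 B} = \sqrt{2} \sqrt{B}$)
$X = 625$ ($X = 21 - -604 = 21 + 604 = 625$)
$G{\left(R \right)} = R + \sqrt{2} \sqrt{R}$
$\left(X + G{\left(- (-3 - 4) \right)}\right)^{2} = \left(625 + \left(- (-3 - 4) + \sqrt{2} \sqrt{- (-3 - 4)}\right)\right)^{2} = \left(625 + \left(\left(-1\right) \left(-7\right) + \sqrt{2} \sqrt{\left(-1\right) \left(-7\right)}\right)\right)^{2} = \left(625 + \left(7 + \sqrt{2} \sqrt{7}\right)\right)^{2} = \left(625 + \left(7 + \sqrt{14}\right)\right)^{2} = \left(632 + \sqrt{14}\right)^{2}$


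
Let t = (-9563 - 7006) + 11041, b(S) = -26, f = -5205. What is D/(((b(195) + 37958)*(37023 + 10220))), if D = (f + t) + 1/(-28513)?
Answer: -51005005/8515984724198 ≈ -5.9893e-6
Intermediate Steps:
t = -5528 (t = -16569 + 11041 = -5528)
D = -306030030/28513 (D = (-5205 - 5528) + 1/(-28513) = -10733 - 1/28513 = -306030030/28513 ≈ -10733.)
D/(((b(195) + 37958)*(37023 + 10220))) = -306030030*1/((-26 + 37958)*(37023 + 10220))/28513 = -306030030/(28513*(37932*47243)) = -306030030/28513/1792021476 = -306030030/28513*1/1792021476 = -51005005/8515984724198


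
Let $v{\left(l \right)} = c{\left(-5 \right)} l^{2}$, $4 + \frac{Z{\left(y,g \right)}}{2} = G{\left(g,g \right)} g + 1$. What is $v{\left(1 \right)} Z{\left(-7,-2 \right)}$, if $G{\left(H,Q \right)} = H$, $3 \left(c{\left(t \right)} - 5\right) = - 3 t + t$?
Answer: $\frac{50}{3} \approx 16.667$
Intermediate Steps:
$c{\left(t \right)} = 5 - \frac{2 t}{3}$ ($c{\left(t \right)} = 5 + \frac{- 3 t + t}{3} = 5 + \frac{\left(-2\right) t}{3} = 5 - \frac{2 t}{3}$)
$Z{\left(y,g \right)} = -6 + 2 g^{2}$ ($Z{\left(y,g \right)} = -8 + 2 \left(g g + 1\right) = -8 + 2 \left(g^{2} + 1\right) = -8 + 2 \left(1 + g^{2}\right) = -8 + \left(2 + 2 g^{2}\right) = -6 + 2 g^{2}$)
$v{\left(l \right)} = \frac{25 l^{2}}{3}$ ($v{\left(l \right)} = \left(5 - - \frac{10}{3}\right) l^{2} = \left(5 + \frac{10}{3}\right) l^{2} = \frac{25 l^{2}}{3}$)
$v{\left(1 \right)} Z{\left(-7,-2 \right)} = \frac{25 \cdot 1^{2}}{3} \left(-6 + 2 \left(-2\right)^{2}\right) = \frac{25}{3} \cdot 1 \left(-6 + 2 \cdot 4\right) = \frac{25 \left(-6 + 8\right)}{3} = \frac{25}{3} \cdot 2 = \frac{50}{3}$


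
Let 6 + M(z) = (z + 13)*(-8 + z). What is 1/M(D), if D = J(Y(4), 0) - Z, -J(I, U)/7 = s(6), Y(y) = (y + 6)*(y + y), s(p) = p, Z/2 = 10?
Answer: 1/3424 ≈ 0.00029206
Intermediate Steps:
Z = 20 (Z = 2*10 = 20)
Y(y) = 2*y*(6 + y) (Y(y) = (6 + y)*(2*y) = 2*y*(6 + y))
J(I, U) = -42 (J(I, U) = -7*6 = -42)
D = -62 (D = -42 - 1*20 = -42 - 20 = -62)
M(z) = -6 + (-8 + z)*(13 + z) (M(z) = -6 + (z + 13)*(-8 + z) = -6 + (13 + z)*(-8 + z) = -6 + (-8 + z)*(13 + z))
1/M(D) = 1/(-110 + (-62)² + 5*(-62)) = 1/(-110 + 3844 - 310) = 1/3424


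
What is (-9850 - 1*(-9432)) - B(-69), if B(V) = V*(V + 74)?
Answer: -73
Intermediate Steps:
B(V) = V*(74 + V)
(-9850 - 1*(-9432)) - B(-69) = (-9850 - 1*(-9432)) - (-69)*(74 - 69) = (-9850 + 9432) - (-69)*5 = -418 - 1*(-345) = -418 + 345 = -73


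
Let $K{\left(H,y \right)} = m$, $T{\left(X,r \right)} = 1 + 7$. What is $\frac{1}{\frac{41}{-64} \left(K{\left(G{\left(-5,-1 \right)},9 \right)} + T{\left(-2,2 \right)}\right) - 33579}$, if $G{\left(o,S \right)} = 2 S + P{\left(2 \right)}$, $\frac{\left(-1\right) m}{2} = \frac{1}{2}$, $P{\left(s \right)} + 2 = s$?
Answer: $- \frac{64}{2149343} \approx -2.9777 \cdot 10^{-5}$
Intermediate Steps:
$P{\left(s \right)} = -2 + s$
$T{\left(X,r \right)} = 8$
$m = -1$ ($m = - \frac{2}{2} = \left(-2\right) \frac{1}{2} = -1$)
$G{\left(o,S \right)} = 2 S$ ($G{\left(o,S \right)} = 2 S + \left(-2 + 2\right) = 2 S + 0 = 2 S$)
$K{\left(H,y \right)} = -1$
$\frac{1}{\frac{41}{-64} \left(K{\left(G{\left(-5,-1 \right)},9 \right)} + T{\left(-2,2 \right)}\right) - 33579} = \frac{1}{\frac{41}{-64} \left(-1 + 8\right) - 33579} = \frac{1}{41 \left(- \frac{1}{64}\right) 7 - 33579} = \frac{1}{\left(- \frac{41}{64}\right) 7 - 33579} = \frac{1}{- \frac{287}{64} - 33579} = \frac{1}{- \frac{2149343}{64}} = - \frac{64}{2149343}$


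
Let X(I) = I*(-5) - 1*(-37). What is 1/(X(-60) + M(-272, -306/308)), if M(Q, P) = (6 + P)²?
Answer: 23716/8586733 ≈ 0.0027619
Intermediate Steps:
X(I) = 37 - 5*I (X(I) = -5*I + 37 = 37 - 5*I)
1/(X(-60) + M(-272, -306/308)) = 1/((37 - 5*(-60)) + (6 - 306/308)²) = 1/((37 + 300) + (6 - 306*1/308)²) = 1/(337 + (6 - 153/154)²) = 1/(337 + (771/154)²) = 1/(337 + 594441/23716) = 1/(8586733/23716) = 23716/8586733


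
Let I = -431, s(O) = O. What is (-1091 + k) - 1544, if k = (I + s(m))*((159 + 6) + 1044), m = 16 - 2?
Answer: -506788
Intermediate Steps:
m = 14
k = -504153 (k = (-431 + 14)*((159 + 6) + 1044) = -417*(165 + 1044) = -417*1209 = -504153)
(-1091 + k) - 1544 = (-1091 - 504153) - 1544 = -505244 - 1544 = -506788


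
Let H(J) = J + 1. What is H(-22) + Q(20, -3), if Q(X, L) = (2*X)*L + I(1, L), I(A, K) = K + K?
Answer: -147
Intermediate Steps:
I(A, K) = 2*K
H(J) = 1 + J
Q(X, L) = 2*L + 2*L*X (Q(X, L) = (2*X)*L + 2*L = 2*L*X + 2*L = 2*L + 2*L*X)
H(-22) + Q(20, -3) = (1 - 22) + 2*(-3)*(1 + 20) = -21 + 2*(-3)*21 = -21 - 126 = -147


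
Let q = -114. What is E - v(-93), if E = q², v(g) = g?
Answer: 13089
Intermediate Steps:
E = 12996 (E = (-114)² = 12996)
E - v(-93) = 12996 - 1*(-93) = 12996 + 93 = 13089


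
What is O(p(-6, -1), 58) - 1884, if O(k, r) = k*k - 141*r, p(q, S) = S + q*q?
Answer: -8837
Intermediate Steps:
p(q, S) = S + q²
O(k, r) = k² - 141*r
O(p(-6, -1), 58) - 1884 = ((-1 + (-6)²)² - 141*58) - 1884 = ((-1 + 36)² - 8178) - 1884 = (35² - 8178) - 1884 = (1225 - 8178) - 1884 = -6953 - 1884 = -8837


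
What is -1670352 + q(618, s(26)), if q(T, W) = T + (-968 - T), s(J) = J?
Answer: -1671320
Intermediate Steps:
q(T, W) = -968
-1670352 + q(618, s(26)) = -1670352 - 968 = -1671320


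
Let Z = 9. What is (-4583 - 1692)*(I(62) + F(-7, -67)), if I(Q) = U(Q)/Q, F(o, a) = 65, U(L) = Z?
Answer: -25344725/62 ≈ -4.0879e+5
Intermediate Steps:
U(L) = 9
I(Q) = 9/Q
(-4583 - 1692)*(I(62) + F(-7, -67)) = (-4583 - 1692)*(9/62 + 65) = -6275*(9*(1/62) + 65) = -6275*(9/62 + 65) = -6275*4039/62 = -25344725/62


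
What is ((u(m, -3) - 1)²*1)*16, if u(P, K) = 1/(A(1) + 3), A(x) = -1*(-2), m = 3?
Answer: 256/25 ≈ 10.240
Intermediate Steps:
A(x) = 2
u(P, K) = ⅕ (u(P, K) = 1/(2 + 3) = 1/5 = ⅕)
((u(m, -3) - 1)²*1)*16 = ((⅕ - 1)²*1)*16 = ((-⅘)²*1)*16 = ((16/25)*1)*16 = (16/25)*16 = 256/25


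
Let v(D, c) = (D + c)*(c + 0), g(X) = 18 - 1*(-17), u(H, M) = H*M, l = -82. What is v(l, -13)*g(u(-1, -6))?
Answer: 43225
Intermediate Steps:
g(X) = 35 (g(X) = 18 + 17 = 35)
v(D, c) = c*(D + c) (v(D, c) = (D + c)*c = c*(D + c))
v(l, -13)*g(u(-1, -6)) = -13*(-82 - 13)*35 = -13*(-95)*35 = 1235*35 = 43225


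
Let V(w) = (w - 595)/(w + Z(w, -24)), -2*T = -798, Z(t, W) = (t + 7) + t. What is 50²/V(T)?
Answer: -107500/7 ≈ -15357.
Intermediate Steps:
Z(t, W) = 7 + 2*t (Z(t, W) = (7 + t) + t = 7 + 2*t)
T = 399 (T = -½*(-798) = 399)
V(w) = (-595 + w)/(7 + 3*w) (V(w) = (w - 595)/(w + (7 + 2*w)) = (-595 + w)/(7 + 3*w))
50²/V(T) = 50²/(((-595 + 399)/(7 + 3*399))) = 2500/((-196/(7 + 1197))) = 2500/((-196/1204)) = 2500/(((1/1204)*(-196))) = 2500/(-7/43) = 2500*(-43/7) = -107500/7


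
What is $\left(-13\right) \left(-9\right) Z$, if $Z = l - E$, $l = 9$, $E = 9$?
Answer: $0$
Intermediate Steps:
$Z = 0$ ($Z = 9 - 9 = 0$)
$\left(-13\right) \left(-9\right) Z = \left(-13\right) \left(-9\right) 0 = 117 \cdot 0 = 0$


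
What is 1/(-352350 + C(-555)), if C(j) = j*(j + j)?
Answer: 1/263700 ≈ 3.7922e-6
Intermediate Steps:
C(j) = 2*j² (C(j) = j*(2*j) = 2*j²)
1/(-352350 + C(-555)) = 1/(-352350 + 2*(-555)²) = 1/(-352350 + 2*308025) = 1/(-352350 + 616050) = 1/263700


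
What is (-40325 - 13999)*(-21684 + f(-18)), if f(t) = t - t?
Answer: 1177961616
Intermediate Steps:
f(t) = 0
(-40325 - 13999)*(-21684 + f(-18)) = (-40325 - 13999)*(-21684 + 0) = -54324*(-21684) = 1177961616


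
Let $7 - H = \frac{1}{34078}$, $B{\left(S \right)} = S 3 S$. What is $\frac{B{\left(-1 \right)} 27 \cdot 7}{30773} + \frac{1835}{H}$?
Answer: $\frac{384893452901}{1468149057} \approx 262.16$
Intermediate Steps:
$B{\left(S \right)} = 3 S^{2}$ ($B{\left(S \right)} = 3 S S = 3 S^{2}$)
$H = \frac{238545}{34078}$ ($H = 7 - \frac{1}{34078} = \frac{238545}{34078} \approx 7.0$)
$\frac{B{\left(-1 \right)} 27 \cdot 7}{30773} + \frac{1835}{H} = \frac{3 \left(-1\right)^{2} \cdot 27 \cdot 7}{30773} + \frac{1835}{\frac{238545}{34078}} = 3 \cdot 1 \cdot 27 \cdot 7 \cdot \frac{1}{30773} + 1835 \cdot \frac{34078}{238545} = 3 \cdot 27 \cdot 7 \cdot \frac{1}{30773} + \frac{12506626}{47709} = 81 \cdot 7 \cdot \frac{1}{30773} + \frac{12506626}{47709} = 567 \cdot \frac{1}{30773} + \frac{12506626}{47709} = \frac{567}{30773} + \frac{12506626}{47709} = \frac{384893452901}{1468149057}$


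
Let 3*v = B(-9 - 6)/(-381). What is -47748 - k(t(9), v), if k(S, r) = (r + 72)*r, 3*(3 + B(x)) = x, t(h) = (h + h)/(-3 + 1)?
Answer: -62380985284/1306449 ≈ -47749.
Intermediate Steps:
t(h) = -h (t(h) = (2*h)/(-2) = (2*h)*(-½) = -h)
B(x) = -3 + x/3
v = 8/1143 (v = ((-3 + (-9 - 6)/3)/(-381))/3 = ((-3 + (⅓)*(-15))*(-1/381))/3 = ((-3 - 5)*(-1/381))/3 = (-8*(-1/381))/3 = (⅓)*(8/381) = 8/1143 ≈ 0.0069991)
k(S, r) = r*(72 + r) (k(S, r) = (72 + r)*r = r*(72 + r))
-47748 - k(t(9), v) = -47748 - 8*(72 + 8/1143)/1143 = -47748 - 8*82304/(1143*1143) = -47748 - 1*658432/1306449 = -47748 - 658432/1306449 = -62380985284/1306449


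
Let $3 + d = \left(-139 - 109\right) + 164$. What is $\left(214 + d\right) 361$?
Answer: $45847$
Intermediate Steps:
$d = -87$ ($d = -3 + \left(\left(-139 - 109\right) + 164\right) = -3 + \left(-248 + 164\right) = -3 - 84 = -87$)
$\left(214 + d\right) 361 = \left(214 - 87\right) 361 = 127 \cdot 361 = 45847$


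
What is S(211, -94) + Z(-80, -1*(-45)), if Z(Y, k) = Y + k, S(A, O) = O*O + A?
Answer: 9012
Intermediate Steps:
S(A, O) = A + O² (S(A, O) = O² + A = A + O²)
S(211, -94) + Z(-80, -1*(-45)) = (211 + (-94)²) + (-80 - 1*(-45)) = (211 + 8836) + (-80 + 45) = 9047 - 35 = 9012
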